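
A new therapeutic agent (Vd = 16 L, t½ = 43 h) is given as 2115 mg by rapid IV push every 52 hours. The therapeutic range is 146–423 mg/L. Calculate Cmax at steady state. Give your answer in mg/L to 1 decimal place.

232.9 mg/L

τ/t½ = 52/43 ≈ 1.2093, so fraction remaining f = (1/2)^(52/43) ≈ 0.4325.
At steady state, accumulation factor R = 1/(1 − e^(−kτ)) ≈ 1.7621.
Single-dose peak C₀ = D/Vd = 2115/16 ≈ 132.188 mg/L.
Cmax,ss = C₀/(1 − f) ≈ 132.188/0.5675 ≈ 232.930 mg/L.
Peak 232.9 mg/L vs MTC 423 mg/L: below toxic threshold.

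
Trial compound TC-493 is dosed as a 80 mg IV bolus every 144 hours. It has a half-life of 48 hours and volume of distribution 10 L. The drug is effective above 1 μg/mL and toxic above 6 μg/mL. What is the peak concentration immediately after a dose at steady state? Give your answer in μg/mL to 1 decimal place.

The dosing interval is 3 half-lives, so f = 2^(−3) = 0.125.
At steady state, R = 1/(1 − 0.125) = 8/7.
Single-dose peak C₀ = D/Vd = 80/10 = 8 μg/mL.
Steady-state peak Cmax,ss = C₀·R = 8 × 8/7 ≈ 9.143 μg/mL.
Peak 9.1 μg/mL vs MTC 6 μg/mL: exceeds toxic threshold.

9.1 μg/mL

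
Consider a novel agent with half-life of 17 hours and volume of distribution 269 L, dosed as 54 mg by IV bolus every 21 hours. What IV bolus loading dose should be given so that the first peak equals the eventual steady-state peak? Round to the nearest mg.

f = (1/2)^(21/17) ≈ 0.424756; accumulation ratio R = 1/(1−f) ≈ 1.73839.
Loading dose to hit Cmax,ss on first dose: D_load = D_maint·R ≈ 54 × 1.73839 ≈ 93.87 mg.

94 mg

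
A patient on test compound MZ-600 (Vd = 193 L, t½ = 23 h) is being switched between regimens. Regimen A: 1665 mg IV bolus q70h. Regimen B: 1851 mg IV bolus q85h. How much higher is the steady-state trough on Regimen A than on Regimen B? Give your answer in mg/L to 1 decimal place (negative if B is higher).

Regimen A: f = (1/2)^(70/23) ≈ 0.1213; Cmin,ss = (1665/193)·f/(1−f) ≈ 1.191 mg/L.
Regimen B: f = (1/2)^(85/23) ≈ 0.0772; Cmin,ss = (1851/193)·f/(1−f) ≈ 0.802 mg/L.
Difference ≈ 1.191 − 0.802 ≈ 0.389 mg/L.

0.4 mg/L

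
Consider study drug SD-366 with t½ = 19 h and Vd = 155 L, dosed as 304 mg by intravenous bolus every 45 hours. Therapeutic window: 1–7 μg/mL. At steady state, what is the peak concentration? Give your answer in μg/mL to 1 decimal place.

2.4 μg/mL

τ/t½ = 45/19 ≈ 2.3684, so fraction remaining f = (1/2)^(45/19) ≈ 0.1937.
At steady state, accumulation factor R = 1/(1 − e^(−kτ)) ≈ 1.2402.
Each bolus raises the concentration by D/Vd = 304/155 ≈ 1.961 μg/mL.
Cmax,ss = C₀/(1 − f) ≈ 1.961/0.8063 ≈ 2.432 μg/mL.
Peak 2.4 μg/mL vs MTC 7 μg/mL: below toxic threshold.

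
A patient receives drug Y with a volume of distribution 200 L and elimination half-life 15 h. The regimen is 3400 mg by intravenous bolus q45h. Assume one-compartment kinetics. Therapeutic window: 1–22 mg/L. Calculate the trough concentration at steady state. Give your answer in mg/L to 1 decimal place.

The dosing interval is 3 half-lives, so f = 2^(−3) = 0.125.
At steady state, R = 1/(1 − 0.125) = 8/7.
Single-dose peak C₀ = D/Vd = 3400/200 = 17 mg/L.
Steady-state peak Cmax,ss = C₀·R = 17 × 8/7 ≈ 19.429 mg/L.
Steady-state trough Cmin,ss = Cmax,ss·f ≈ 19.429 × 0.125 ≈ 2.429 mg/L.
Trough 2.4 mg/L vs MEC 1 mg/L: adequate.

2.4 mg/L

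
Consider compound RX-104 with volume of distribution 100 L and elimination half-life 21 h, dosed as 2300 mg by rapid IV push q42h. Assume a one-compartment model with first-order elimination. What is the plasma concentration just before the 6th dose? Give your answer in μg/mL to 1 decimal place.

7.7 μg/mL

f = (1/2)^(τ/t½) = (1/2)^(42/21) ≈ 0.2500.
C₀ = D/Vd = 2300/100 ≈ 23.000 μg/mL.
Before the 6th dose, 5 doses have been given. Superposition: Cmin = C₀·(f + f² + … + f^5).
≈ 23.000 × (0.2500 + 0.0625 + 0.0156 + 0.0039 + 0.0010) ≈ 23.000 × 0.3330 ≈ 7.659 μg/mL.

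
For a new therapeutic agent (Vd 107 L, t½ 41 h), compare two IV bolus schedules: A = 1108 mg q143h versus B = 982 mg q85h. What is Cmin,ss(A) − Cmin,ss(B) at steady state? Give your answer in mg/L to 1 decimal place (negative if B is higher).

Regimen A: f = (1/2)^(143/41) ≈ 0.0891; Cmin,ss = (1108/107)·f/(1−f) ≈ 1.013 mg/L.
Regimen B: f = (1/2)^(85/41) ≈ 0.2376; Cmin,ss = (982/107)·f/(1−f) ≈ 2.860 mg/L.
Difference ≈ 1.013 − 2.860 ≈ -1.847 mg/L.

-1.8 mg/L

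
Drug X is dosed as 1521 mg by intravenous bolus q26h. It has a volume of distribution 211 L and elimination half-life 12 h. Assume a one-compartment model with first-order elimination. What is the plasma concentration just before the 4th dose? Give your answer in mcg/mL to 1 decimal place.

2.0 mcg/mL

f = (1/2)^(τ/t½) = (1/2)^(26/12) ≈ 0.2227.
C₀ = D/Vd = 1521/211 ≈ 7.209 mcg/mL.
Before the 4th dose, 3 doses have been given. Superposition: Cmin = C₀·(f + f² + … + f^3).
≈ 7.209 × (0.2227 + 0.0496 + 0.0110) ≈ 7.209 × 0.2833 ≈ 2.042 mcg/mL.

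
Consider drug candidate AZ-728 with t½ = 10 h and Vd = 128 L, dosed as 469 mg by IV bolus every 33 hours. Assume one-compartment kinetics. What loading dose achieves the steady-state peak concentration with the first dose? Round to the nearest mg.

522 mg

f = (1/2)^(33/10) ≈ 0.101532; accumulation ratio R = 1/(1−f) ≈ 1.11301.
Loading dose to hit Cmax,ss on first dose: D_load = D_maint·R ≈ 469 × 1.11301 ≈ 522.00 mg.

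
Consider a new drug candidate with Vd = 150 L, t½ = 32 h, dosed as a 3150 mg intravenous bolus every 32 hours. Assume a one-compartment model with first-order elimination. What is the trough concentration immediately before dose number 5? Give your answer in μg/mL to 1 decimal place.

19.7 μg/mL

f = (1/2)^(τ/t½) = (1/2)^(32/32) ≈ 0.5000.
C₀ = D/Vd = 3150/150 ≈ 21.000 μg/mL.
Before the 5th dose, 4 doses have been given. Superposition: Cmin = C₀·(f + f² + … + f^4).
≈ 21.000 × (0.5000 + 0.2500 + 0.1250 + 0.0625) ≈ 21.000 × 0.9375 ≈ 19.688 μg/mL.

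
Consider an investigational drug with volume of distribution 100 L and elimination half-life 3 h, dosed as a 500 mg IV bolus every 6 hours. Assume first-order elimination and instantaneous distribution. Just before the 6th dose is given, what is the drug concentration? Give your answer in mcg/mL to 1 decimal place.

1.7 mcg/mL

f = (1/2)^(τ/t½) = (1/2)^(6/3) ≈ 0.2500.
C₀ = D/Vd = 500/100 ≈ 5.000 mcg/mL.
Before the 6th dose, 5 doses have been given. Superposition: Cmin = C₀·(f + f² + … + f^5).
≈ 5.000 × (0.2500 + 0.0625 + 0.0156 + 0.0039 + 0.0010) ≈ 5.000 × 0.3330 ≈ 1.665 mcg/mL.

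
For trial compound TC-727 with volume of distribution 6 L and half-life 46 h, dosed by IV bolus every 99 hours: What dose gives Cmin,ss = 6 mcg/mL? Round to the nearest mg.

124 mg

τ/t½ = 99/46 ≈ 2.1522, so f = (1/2)^(99/46) ≈ 0.224973.
Cmin,ss = (D/Vd)·f/(1−f), so D = Cmin,ss·Vd·(1−f)/f.
D = 6 × 6 × (1−f)/f ≈ 6 × 6 × 3.44498 ≈ 124.02 mg.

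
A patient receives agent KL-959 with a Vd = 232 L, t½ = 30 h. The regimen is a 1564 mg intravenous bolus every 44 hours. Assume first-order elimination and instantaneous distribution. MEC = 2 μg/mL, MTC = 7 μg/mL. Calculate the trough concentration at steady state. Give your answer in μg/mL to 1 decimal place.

τ/t½ = 44/30 ≈ 1.4667, so fraction remaining f = (1/2)^(44/30) ≈ 0.3618.
At steady state, accumulation factor R = 1/(1 − e^(−kτ)) ≈ 1.5669.
Each bolus raises the concentration by D/Vd = 1564/232 ≈ 6.741 μg/mL.
Steady-state peak Cmax,ss = C₀·R ≈ 6.741 × 1.5669 ≈ 10.562 μg/mL.
One interval later, Cmin,ss = Cmax,ss·e^(−kτ) ≈ 10.562 × 0.3618 ≈ 3.821 μg/mL.
Trough 3.8 μg/mL vs MEC 2 μg/mL: adequate.

3.8 μg/mL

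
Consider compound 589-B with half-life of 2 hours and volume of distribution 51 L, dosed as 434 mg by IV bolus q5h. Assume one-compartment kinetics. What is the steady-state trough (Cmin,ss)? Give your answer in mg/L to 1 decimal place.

1.8 mg/L

Over one 5-h interval, 5/2 ≈ 2.5 half-lives elapse, leaving f ≈ 0.1768 of each dose.
At steady state, accumulation factor R = 1/(1 − e^(−kτ)) ≈ 1.2148.
Each bolus raises the concentration by D/Vd = 434/51 ≈ 8.510 mg/L.
Steady-state peak Cmax,ss = C₀·R ≈ 8.510 × 1.2148 ≈ 10.338 mg/L.
Steady-state trough Cmin,ss = Cmax,ss·f ≈ 10.338 × 0.1768 ≈ 1.828 mg/L.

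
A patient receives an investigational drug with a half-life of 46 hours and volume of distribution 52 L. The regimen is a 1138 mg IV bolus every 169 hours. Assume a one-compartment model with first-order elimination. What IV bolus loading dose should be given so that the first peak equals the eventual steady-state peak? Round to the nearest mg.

f = (1/2)^(169/46) ≈ 0.078351; accumulation ratio R = 1/(1−f) ≈ 1.08501.
Loading dose to hit Cmax,ss on first dose: D_load = D_maint·R ≈ 1138 × 1.08501 ≈ 1234.74 mg.

1235 mg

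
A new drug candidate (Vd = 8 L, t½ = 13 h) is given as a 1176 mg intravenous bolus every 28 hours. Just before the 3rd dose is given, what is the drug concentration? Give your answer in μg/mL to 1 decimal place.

40.5 μg/mL

f = (1/2)^(τ/t½) = (1/2)^(28/13) ≈ 0.2247.
C₀ = D/Vd = 1176/8 ≈ 147.000 μg/mL.
Before the 3rd dose, 2 doses have been given. Superposition: Cmin = C₀·(f + f²).
≈ 147.000 × (0.2247 + 0.0505) ≈ 147.000 × 0.2752 ≈ 40.454 μg/mL.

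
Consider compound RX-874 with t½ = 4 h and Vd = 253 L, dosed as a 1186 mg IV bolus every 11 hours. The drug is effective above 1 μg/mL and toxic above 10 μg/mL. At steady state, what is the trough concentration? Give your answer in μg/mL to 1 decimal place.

k = ln2/t½ = ln2/4 ≈ 0.173287 h⁻¹; fraction remaining f = e^(−kτ) = e^(−0.173287×11) ≈ 0.1487.
Accumulation ratio R = 1/(1 − f) ≈ 1/0.8513 ≈ 1.1747.
Single-dose peak C₀ = D/Vd = 1186/253 ≈ 4.688 μg/mL.
Steady-state peak Cmax,ss = C₀·R ≈ 4.688 × 1.1747 ≈ 5.507 μg/mL.
Steady-state trough Cmin,ss = Cmax,ss·f ≈ 5.507 × 0.1487 ≈ 0.819 μg/mL.
Trough 0.8 μg/mL vs MEC 1 μg/mL: subtherapeutic.

0.8 μg/mL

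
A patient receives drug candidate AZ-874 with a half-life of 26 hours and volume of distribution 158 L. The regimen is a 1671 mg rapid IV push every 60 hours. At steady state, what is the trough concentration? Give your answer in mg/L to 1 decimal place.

k = ln2/t½ = ln2/26 ≈ 0.026660 h⁻¹; fraction remaining f = e^(−kτ) = e^(−0.026660×60) ≈ 0.2020.
Single-dose peak C₀ = D/Vd = 1671/158 ≈ 10.576 mg/L.
Steady-state trough Cmin,ss = C₀·f/(1−f) ≈ 10.576 × 0.2020/0.7980 ≈ 2.677 mg/L.

2.7 mg/L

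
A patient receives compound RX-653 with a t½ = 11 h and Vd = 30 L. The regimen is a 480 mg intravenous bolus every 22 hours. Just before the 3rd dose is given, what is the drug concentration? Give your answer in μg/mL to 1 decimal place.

5.0 μg/mL

f = (1/2)^(τ/t½) = (1/2)^(22/11) ≈ 0.2500.
C₀ = D/Vd = 480/30 ≈ 16.000 μg/mL.
Before the 3rd dose, 2 doses have been given. Superposition: Cmin = C₀·(f + f²).
≈ 16.000 × (0.2500 + 0.0625) ≈ 16.000 × 0.3125 ≈ 5.000 μg/mL.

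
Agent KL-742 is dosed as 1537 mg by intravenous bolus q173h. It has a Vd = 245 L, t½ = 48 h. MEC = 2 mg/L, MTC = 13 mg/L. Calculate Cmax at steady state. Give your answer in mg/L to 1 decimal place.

Over one 173-h interval, 173/48 ≈ 3.6042 half-lives elapse, leaving f ≈ 0.0822 of each dose.
At steady state, accumulation factor R = 1/(1 − e^(−kτ)) ≈ 1.0896.
Single-dose peak C₀ = D/Vd = 1537/245 ≈ 6.273 mg/L.
Cmax,ss = C₀/(1 − f) ≈ 6.273/0.9178 ≈ 6.835 mg/L.
Peak 6.8 mg/L vs MTC 13 mg/L: below toxic threshold.

6.8 mg/L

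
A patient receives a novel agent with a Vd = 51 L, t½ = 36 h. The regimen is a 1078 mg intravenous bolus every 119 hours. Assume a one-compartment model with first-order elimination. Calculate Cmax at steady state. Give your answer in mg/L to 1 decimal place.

23.5 mg/L

k = ln2/t½ = ln2/36 ≈ 0.019254 h⁻¹; fraction remaining f = e^(−kτ) = e^(−0.019254×119) ≈ 0.1011.
Accumulation ratio R = 1/(1 − f) ≈ 1/0.8989 ≈ 1.1125.
Single-dose peak C₀ = D/Vd = 1078/51 ≈ 21.137 mg/L.
Steady-state peak Cmax,ss = C₀·R ≈ 21.137 × 1.1125 ≈ 23.515 mg/L.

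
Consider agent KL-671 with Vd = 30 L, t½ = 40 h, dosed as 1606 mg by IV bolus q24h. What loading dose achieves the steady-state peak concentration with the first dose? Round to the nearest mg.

f = (1/2)^(24/40) ≈ 0.659754; accumulation ratio R = 1/(1−f) ≈ 2.93905.
Loading dose to hit Cmax,ss on first dose: D_load = D_maint·R ≈ 1606 × 2.93905 ≈ 4720.11 mg.

4720 mg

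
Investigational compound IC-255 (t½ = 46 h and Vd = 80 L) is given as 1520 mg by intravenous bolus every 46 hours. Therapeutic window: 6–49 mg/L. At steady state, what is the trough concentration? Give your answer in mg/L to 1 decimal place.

τ = 46 h = 1 half-life, so f = (1/2)^1 = 0.5.
At steady state, R = 1/(1 − 0.5) = 2/1.
Single-dose peak C₀ = D/Vd = 1520/80 = 19 mg/L.
Steady-state peak Cmax,ss = C₀·R = 19 × 2/1 ≈ 38.000 mg/L.
Steady-state trough Cmin,ss = Cmax,ss·f ≈ 38.000 × 0.5 ≈ 19.000 mg/L.
Trough 19.0 mg/L vs MEC 6 mg/L: adequate.

19.0 mg/L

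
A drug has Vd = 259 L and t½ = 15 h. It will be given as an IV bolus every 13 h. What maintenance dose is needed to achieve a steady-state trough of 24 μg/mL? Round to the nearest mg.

τ/t½ = 13/15 ≈ 0.86667, so f = (1/2)^(13/15) ≈ 0.548412.
Cmin,ss = (D/Vd)·f/(1−f), so D = Cmin,ss·Vd·(1−f)/f.
D = 24 × 259 × (1−f)/f ≈ 24 × 259 × 0.82345 ≈ 5118.57 mg.

5119 mg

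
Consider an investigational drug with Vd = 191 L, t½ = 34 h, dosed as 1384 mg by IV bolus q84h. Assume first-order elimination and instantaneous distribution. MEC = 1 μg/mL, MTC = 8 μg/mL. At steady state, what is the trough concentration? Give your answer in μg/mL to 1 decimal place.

1.6 μg/mL

τ/t½ = 84/34 ≈ 2.4706, so fraction remaining f = (1/2)^(84/34) ≈ 0.1804.
Accumulation ratio R = 1/(1 − f) ≈ 1/0.8196 ≈ 1.2201.
Single-dose peak C₀ = D/Vd = 1384/191 ≈ 7.246 μg/mL.
Steady-state peak Cmax,ss = C₀·R ≈ 7.246 × 1.2201 ≈ 8.841 μg/mL.
One interval later, Cmin,ss = Cmax,ss·e^(−kτ) ≈ 8.841 × 0.1804 ≈ 1.595 μg/mL.
Trough 1.6 μg/mL vs MEC 1 μg/mL: adequate.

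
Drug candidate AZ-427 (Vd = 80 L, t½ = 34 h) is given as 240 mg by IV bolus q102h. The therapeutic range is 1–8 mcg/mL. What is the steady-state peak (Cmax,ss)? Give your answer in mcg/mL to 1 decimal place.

The dosing interval is 3 half-lives, so f = 2^(−3) = 0.125.
Accumulation ratio R = 1/(1 − f) = 1/0.875 = 8/7.
Single-dose peak C₀ = D/Vd = 240/80 = 3 mcg/mL.
Steady-state peak Cmax,ss = C₀·R = 3 × 8/7 ≈ 3.429 mcg/mL.
Peak 3.4 mcg/mL vs MTC 8 mcg/mL: below toxic threshold.

3.4 mcg/mL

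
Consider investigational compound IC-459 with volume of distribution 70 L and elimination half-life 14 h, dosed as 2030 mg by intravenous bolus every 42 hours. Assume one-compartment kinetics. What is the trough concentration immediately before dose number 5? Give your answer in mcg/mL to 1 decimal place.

f = (1/2)^(τ/t½) = (1/2)^(42/14) ≈ 0.1250.
C₀ = D/Vd = 2030/70 ≈ 29.000 mcg/mL.
Before the 5th dose, 4 doses have been given. Superposition: Cmin = C₀·(f + f² + … + f^4).
≈ 29.000 × (0.1250 + 0.0156 + 0.0020 + 0.0002) ≈ 29.000 × 0.1428 ≈ 4.141 mcg/mL.

4.1 mcg/mL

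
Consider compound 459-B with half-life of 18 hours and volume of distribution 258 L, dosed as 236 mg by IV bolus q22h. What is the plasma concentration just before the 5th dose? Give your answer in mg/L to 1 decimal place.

0.7 mg/L

f = (1/2)^(τ/t½) = (1/2)^(22/18) ≈ 0.4286.
C₀ = D/Vd = 236/258 ≈ 0.915 mg/L.
Before the 5th dose, 4 doses have been given. Superposition: Cmin = C₀·(f + f² + … + f^4).
≈ 0.915 × (0.4286 + 0.1837 + 0.0787 + 0.0337) ≈ 0.915 × 0.7247 ≈ 0.663 mg/L.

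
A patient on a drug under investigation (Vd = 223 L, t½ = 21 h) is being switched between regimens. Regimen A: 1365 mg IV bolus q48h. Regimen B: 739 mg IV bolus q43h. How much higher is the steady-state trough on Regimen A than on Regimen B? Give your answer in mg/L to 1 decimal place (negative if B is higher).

Regimen A: f = (1/2)^(48/21) ≈ 0.2051; Cmin,ss = (1365/223)·f/(1−f) ≈ 1.579 mg/L.
Regimen B: f = (1/2)^(43/21) ≈ 0.2419; Cmin,ss = (739/223)·f/(1−f) ≈ 1.057 mg/L.
Difference ≈ 1.579 − 1.057 ≈ 0.522 mg/L.

0.5 mg/L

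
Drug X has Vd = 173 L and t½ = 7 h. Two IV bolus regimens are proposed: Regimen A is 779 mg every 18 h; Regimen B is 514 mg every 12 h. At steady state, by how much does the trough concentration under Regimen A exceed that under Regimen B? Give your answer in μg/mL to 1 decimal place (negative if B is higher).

Regimen A: f = (1/2)^(18/7) ≈ 0.1682; Cmin,ss = (779/173)·f/(1−f) ≈ 0.911 μg/mL.
Regimen B: f = (1/2)^(12/7) ≈ 0.3048; Cmin,ss = (514/173)·f/(1−f) ≈ 1.303 μg/mL.
Difference ≈ 0.911 − 1.303 ≈ -0.392 μg/mL.

-0.4 μg/mL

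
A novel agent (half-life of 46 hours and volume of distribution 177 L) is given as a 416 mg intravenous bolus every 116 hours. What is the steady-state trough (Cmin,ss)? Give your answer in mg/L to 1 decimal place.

Over one 116-h interval, 116/46 ≈ 2.5217 half-lives elapse, leaving f ≈ 0.1741 of each dose.
Each bolus raises the concentration by D/Vd = 416/177 ≈ 2.350 mg/L.
Steady-state trough Cmin,ss = C₀·f/(1−f) ≈ 2.350 × 0.1741/0.8259 ≈ 0.495 mg/L.

0.5 mg/L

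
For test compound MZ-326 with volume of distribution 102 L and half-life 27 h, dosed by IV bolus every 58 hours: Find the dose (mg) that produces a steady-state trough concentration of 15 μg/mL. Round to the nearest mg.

5252 mg

τ/t½ = 58/27 ≈ 2.1481, so f = (1/2)^(58/27) ≈ 0.225602.
Cmin,ss = (D/Vd)·f/(1−f), so D = Cmin,ss·Vd·(1−f)/f.
D = 15 × 102 × (1−f)/f ≈ 15 × 102 × 3.43258 ≈ 5251.85 mg.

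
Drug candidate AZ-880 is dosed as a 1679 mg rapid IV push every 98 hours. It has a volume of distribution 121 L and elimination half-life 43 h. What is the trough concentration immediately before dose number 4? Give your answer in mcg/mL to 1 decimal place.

3.6 mcg/mL

f = (1/2)^(τ/t½) = (1/2)^(98/43) ≈ 0.2060.
C₀ = D/Vd = 1679/121 ≈ 13.876 mcg/mL.
Before the 4th dose, 3 doses have been given. Superposition: Cmin = C₀·(f + f² + … + f^3).
≈ 13.876 × (0.2060 + 0.0424 + 0.0087) ≈ 13.876 × 0.2571 ≈ 3.568 mcg/mL.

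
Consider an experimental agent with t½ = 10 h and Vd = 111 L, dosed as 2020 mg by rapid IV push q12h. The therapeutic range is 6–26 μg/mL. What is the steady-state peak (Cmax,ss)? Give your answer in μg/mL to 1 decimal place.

k = ln2/t½ = ln2/10 ≈ 0.069315 h⁻¹; fraction remaining f = e^(−kτ) = e^(−0.069315×12) ≈ 0.4353.
At steady state, accumulation factor R = 1/(1 − e^(−kτ)) ≈ 1.7709.
Single-dose peak C₀ = D/Vd = 2020/111 ≈ 18.198 μg/mL.
Steady-state peak Cmax,ss = C₀·R ≈ 18.198 × 1.7709 ≈ 32.227 μg/mL.
Peak 32.2 μg/mL vs MTC 26 μg/mL: exceeds toxic threshold.

32.2 μg/mL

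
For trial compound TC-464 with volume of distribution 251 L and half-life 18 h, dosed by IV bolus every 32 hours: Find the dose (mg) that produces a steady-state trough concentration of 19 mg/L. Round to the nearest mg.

11584 mg

τ/t½ = 32/18 ≈ 1.7778, so f = (1/2)^(32/18) ≈ 0.291632.
Cmin,ss = (D/Vd)·f/(1−f), so D = Cmin,ss·Vd·(1−f)/f.
D = 19 × 251 × (1−f)/f ≈ 19 × 251 × 2.42898 ≈ 11583.81 mg.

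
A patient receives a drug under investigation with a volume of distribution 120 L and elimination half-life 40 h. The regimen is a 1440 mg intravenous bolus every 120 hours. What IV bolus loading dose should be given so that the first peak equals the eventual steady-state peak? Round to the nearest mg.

1646 mg

f = (1/2)^(120/40) ≈ 0.125000; accumulation ratio R = 1/(1−f) ≈ 1.14286.
Loading dose to hit Cmax,ss on first dose: D_load = D_maint·R ≈ 1440 × 1.14286 ≈ 1645.72 mg.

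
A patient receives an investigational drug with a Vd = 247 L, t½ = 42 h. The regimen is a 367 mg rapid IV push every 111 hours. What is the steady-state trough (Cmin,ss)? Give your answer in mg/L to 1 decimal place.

0.3 mg/L

k = ln2/t½ = ln2/42 ≈ 0.016504 h⁻¹; fraction remaining f = e^(−kτ) = e^(−0.016504×111) ≈ 0.1601.
At steady state, accumulation factor R = 1/(1 − e^(−kτ)) ≈ 1.1906.
Single-dose peak C₀ = D/Vd = 367/247 ≈ 1.486 mg/L.
Cmax,ss = C₀/(1 − f) ≈ 1.486/0.8399 ≈ 1.769 mg/L.
Steady-state trough Cmin,ss = Cmax,ss·f ≈ 1.769 × 0.1601 ≈ 0.283 mg/L.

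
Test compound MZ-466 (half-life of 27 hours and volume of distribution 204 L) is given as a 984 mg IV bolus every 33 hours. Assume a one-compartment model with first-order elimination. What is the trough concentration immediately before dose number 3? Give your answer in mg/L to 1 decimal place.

3.0 mg/L

f = (1/2)^(τ/t½) = (1/2)^(33/27) ≈ 0.4286.
C₀ = D/Vd = 984/204 ≈ 4.824 mg/L.
Before the 3rd dose, 2 doses have been given. Superposition: Cmin = C₀·(f + f²).
≈ 4.824 × (0.4286 + 0.1837) ≈ 4.824 × 0.6123 ≈ 2.954 mg/L.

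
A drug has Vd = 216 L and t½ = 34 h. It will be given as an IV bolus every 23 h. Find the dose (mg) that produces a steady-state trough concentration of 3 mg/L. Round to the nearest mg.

388 mg

τ/t½ = 23/34 ≈ 0.67647, so f = (1/2)^(23/34) ≈ 0.625694.
Cmin,ss = (D/Vd)·f/(1−f), so D = Cmin,ss·Vd·(1−f)/f.
D = 3 × 216 × (1−f)/f ≈ 3 × 216 × 0.59823 ≈ 387.65 mg.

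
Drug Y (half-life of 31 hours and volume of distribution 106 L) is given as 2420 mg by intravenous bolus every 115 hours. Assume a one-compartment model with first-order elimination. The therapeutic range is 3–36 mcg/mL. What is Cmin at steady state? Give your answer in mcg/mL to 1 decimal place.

1.9 mcg/mL

τ/t½ = 115/31 ≈ 3.7097, so fraction remaining f = (1/2)^(115/31) ≈ 0.0764.
Each bolus raises the concentration by D/Vd = 2420/106 ≈ 22.830 mcg/mL.
Steady-state trough Cmin,ss = C₀·f/(1−f) ≈ 22.830 × 0.0764/0.9236 ≈ 1.888 mcg/mL.
Trough 1.9 mcg/mL vs MEC 3 mcg/mL: subtherapeutic.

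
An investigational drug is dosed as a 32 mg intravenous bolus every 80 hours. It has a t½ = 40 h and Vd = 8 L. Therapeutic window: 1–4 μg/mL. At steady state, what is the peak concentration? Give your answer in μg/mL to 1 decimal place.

5.3 μg/mL

τ = 80 h = 2 half-lives, so f = (1/2)^2 = 0.25.
Accumulation ratio R = 1/(1 − f) = 1/0.75 = 4/3.
Single-dose peak C₀ = D/Vd = 32/8 = 4 μg/mL.
Steady-state peak Cmax,ss = C₀·R = 4 × 4/3 ≈ 5.333 μg/mL.
Peak 5.3 μg/mL vs MTC 4 μg/mL: exceeds toxic threshold.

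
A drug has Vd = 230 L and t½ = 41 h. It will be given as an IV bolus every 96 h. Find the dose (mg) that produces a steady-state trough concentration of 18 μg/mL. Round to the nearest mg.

τ/t½ = 96/41 ≈ 2.3415, so f = (1/2)^(96/41) ≈ 0.197310.
Cmin,ss = (D/Vd)·f/(1−f), so D = Cmin,ss·Vd·(1−f)/f.
D = 18 × 230 × (1−f)/f ≈ 18 × 230 × 4.06817 ≈ 16842.22 mg.

16842 mg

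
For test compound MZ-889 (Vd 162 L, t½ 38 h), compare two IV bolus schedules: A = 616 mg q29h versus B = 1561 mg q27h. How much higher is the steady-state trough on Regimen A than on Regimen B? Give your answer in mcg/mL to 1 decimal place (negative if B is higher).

-9.7 mcg/mL

Regimen A: f = (1/2)^(29/38) ≈ 0.5892; Cmin,ss = (616/162)·f/(1−f) ≈ 5.454 mcg/mL.
Regimen B: f = (1/2)^(27/38) ≈ 0.6111; Cmin,ss = (1561/162)·f/(1−f) ≈ 15.141 mcg/mL.
Difference ≈ 5.454 − 15.141 ≈ -9.687 mcg/mL.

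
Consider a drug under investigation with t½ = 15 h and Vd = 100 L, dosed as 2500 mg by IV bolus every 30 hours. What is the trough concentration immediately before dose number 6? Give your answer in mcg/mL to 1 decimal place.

f = (1/2)^(τ/t½) = (1/2)^(30/15) ≈ 0.2500.
C₀ = D/Vd = 2500/100 ≈ 25.000 mcg/mL.
Before the 6th dose, 5 doses have been given. Superposition: Cmin = C₀·(f + f² + … + f^5).
≈ 25.000 × (0.2500 + 0.0625 + 0.0156 + 0.0039 + 0.0010) ≈ 25.000 × 0.3330 ≈ 8.325 mcg/mL.

8.3 mcg/mL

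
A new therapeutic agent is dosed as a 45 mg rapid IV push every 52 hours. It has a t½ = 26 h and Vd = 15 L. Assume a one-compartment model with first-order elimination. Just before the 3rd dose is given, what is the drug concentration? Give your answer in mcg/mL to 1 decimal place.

f = (1/2)^(τ/t½) = (1/2)^(52/26) ≈ 0.2500.
C₀ = D/Vd = 45/15 ≈ 3.000 mcg/mL.
Before the 3rd dose, 2 doses have been given. Superposition: Cmin = C₀·(f + f²).
≈ 3.000 × (0.2500 + 0.0625) ≈ 3.000 × 0.3125 ≈ 0.938 mcg/mL.

0.9 mcg/mL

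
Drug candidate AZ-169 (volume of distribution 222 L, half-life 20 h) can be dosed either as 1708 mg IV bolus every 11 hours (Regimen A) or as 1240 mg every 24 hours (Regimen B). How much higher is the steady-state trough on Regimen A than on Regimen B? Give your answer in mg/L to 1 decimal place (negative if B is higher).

12.3 mg/L

Regimen A: f = (1/2)^(11/20) ≈ 0.6830; Cmin,ss = (1708/222)·f/(1−f) ≈ 16.577 mg/L.
Regimen B: f = (1/2)^(24/20) ≈ 0.4353; Cmin,ss = (1240/222)·f/(1−f) ≈ 4.306 mg/L.
Difference ≈ 16.577 − 4.306 ≈ 12.271 mg/L.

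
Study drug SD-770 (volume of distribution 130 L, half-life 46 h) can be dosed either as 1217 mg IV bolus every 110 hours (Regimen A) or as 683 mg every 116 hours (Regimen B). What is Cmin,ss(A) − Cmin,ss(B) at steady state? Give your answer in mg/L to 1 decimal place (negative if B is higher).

Regimen A: f = (1/2)^(110/46) ≈ 0.1906; Cmin,ss = (1217/130)·f/(1−f) ≈ 2.204 mg/L.
Regimen B: f = (1/2)^(116/46) ≈ 0.1741; Cmin,ss = (683/130)·f/(1−f) ≈ 1.108 mg/L.
Difference ≈ 2.204 − 1.108 ≈ 1.096 mg/L.

1.1 mg/L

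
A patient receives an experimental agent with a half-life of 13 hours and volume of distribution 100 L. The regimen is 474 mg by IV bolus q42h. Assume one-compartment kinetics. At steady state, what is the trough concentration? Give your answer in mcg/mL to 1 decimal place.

Over one 42-h interval, 42/13 ≈ 3.2308 half-lives elapse, leaving f ≈ 0.1065 of each dose.
Single-dose peak C₀ = D/Vd = 474/100 ≈ 4.740 mcg/mL.
Steady-state trough Cmin,ss = C₀·f/(1−f) ≈ 4.740 × 0.1065/0.8935 ≈ 0.565 mcg/mL.

0.6 mcg/mL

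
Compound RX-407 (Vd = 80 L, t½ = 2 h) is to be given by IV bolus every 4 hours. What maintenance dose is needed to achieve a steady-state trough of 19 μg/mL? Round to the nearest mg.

4560 mg

τ/t½ = 4/2 ≈ 2, so f = (1/2)^(4/2) ≈ 0.250000.
Cmin,ss = (D/Vd)·f/(1−f), so D = Cmin,ss·Vd·(1−f)/f.
D = 19 × 80 × (1−f)/f ≈ 19 × 80 × 3.00000 ≈ 4560.00 mg.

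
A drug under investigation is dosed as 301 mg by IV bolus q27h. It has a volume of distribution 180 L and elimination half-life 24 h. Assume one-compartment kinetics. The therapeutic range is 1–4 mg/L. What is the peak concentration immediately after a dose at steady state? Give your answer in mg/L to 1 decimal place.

3.1 mg/L

τ/t½ = 27/24 ≈ 1.125, so fraction remaining f = (1/2)^(27/24) ≈ 0.4585.
Accumulation ratio R = 1/(1 − f) ≈ 1/0.5415 ≈ 1.8467.
Single-dose peak C₀ = D/Vd = 301/180 ≈ 1.672 mg/L.
Steady-state peak Cmax,ss = C₀·R ≈ 1.672 × 1.8467 ≈ 3.088 mg/L.
Peak 3.1 mg/L vs MTC 4 mg/L: below toxic threshold.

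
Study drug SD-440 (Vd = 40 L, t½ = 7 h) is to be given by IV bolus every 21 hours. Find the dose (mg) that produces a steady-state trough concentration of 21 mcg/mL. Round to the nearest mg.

τ/t½ = 21/7 ≈ 3, so f = (1/2)^(21/7) ≈ 0.125000.
Cmin,ss = (D/Vd)·f/(1−f), so D = Cmin,ss·Vd·(1−f)/f.
D = 21 × 40 × (1−f)/f ≈ 21 × 40 × 7.00000 ≈ 5880.00 mg.

5880 mg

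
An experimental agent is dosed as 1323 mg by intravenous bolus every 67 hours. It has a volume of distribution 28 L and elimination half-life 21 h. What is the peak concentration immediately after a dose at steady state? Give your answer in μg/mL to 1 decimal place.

τ/t½ = 67/21 ≈ 3.1905, so fraction remaining f = (1/2)^(67/21) ≈ 0.1095.
At steady state, accumulation factor R = 1/(1 − e^(−kτ)) ≈ 1.1230.
Single-dose peak C₀ = D/Vd = 1323/28 ≈ 47.250 μg/mL.
Steady-state peak Cmax,ss = C₀·R ≈ 47.250 × 1.1230 ≈ 53.062 μg/mL.

53.1 μg/mL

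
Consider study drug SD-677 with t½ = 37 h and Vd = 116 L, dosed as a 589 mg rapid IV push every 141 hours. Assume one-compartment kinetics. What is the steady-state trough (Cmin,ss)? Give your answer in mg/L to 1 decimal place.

k = ln2/t½ = ln2/37 ≈ 0.018734 h⁻¹; fraction remaining f = e^(−kτ) = e^(−0.018734×141) ≈ 0.0713.
Single-dose peak C₀ = D/Vd = 589/116 ≈ 5.078 mg/L.
Steady-state trough Cmin,ss = C₀·f/(1−f) ≈ 5.078 × 0.0713/0.9287 ≈ 0.390 mg/L.

0.4 mg/L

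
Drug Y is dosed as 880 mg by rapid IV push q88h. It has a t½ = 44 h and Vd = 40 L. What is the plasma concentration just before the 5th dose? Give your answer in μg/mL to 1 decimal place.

f = (1/2)^(τ/t½) = (1/2)^(88/44) ≈ 0.2500.
C₀ = D/Vd = 880/40 ≈ 22.000 μg/mL.
Before the 5th dose, 4 doses have been given. Superposition: Cmin = C₀·(f + f² + … + f^4).
≈ 22.000 × (0.2500 + 0.0625 + 0.0156 + 0.0039) ≈ 22.000 × 0.3320 ≈ 7.304 μg/mL.

7.3 μg/mL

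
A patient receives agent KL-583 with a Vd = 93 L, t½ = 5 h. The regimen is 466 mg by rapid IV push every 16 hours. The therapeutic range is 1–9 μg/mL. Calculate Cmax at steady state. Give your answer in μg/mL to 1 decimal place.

5.6 μg/mL

Over one 16-h interval, 16/5 ≈ 3.2 half-lives elapse, leaving f ≈ 0.1088 of each dose.
Accumulation ratio R = 1/(1 − f) ≈ 1/0.8912 ≈ 1.1221.
Single-dose peak C₀ = D/Vd = 466/93 ≈ 5.011 μg/mL.
Cmax,ss = C₀/(1 − f) ≈ 5.011/0.8912 ≈ 5.623 μg/mL.
Peak 5.6 μg/mL vs MTC 9 μg/mL: below toxic threshold.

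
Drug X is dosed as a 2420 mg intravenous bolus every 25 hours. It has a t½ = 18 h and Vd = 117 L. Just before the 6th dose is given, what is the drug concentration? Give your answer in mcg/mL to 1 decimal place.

12.7 mcg/mL

f = (1/2)^(τ/t½) = (1/2)^(25/18) ≈ 0.3819.
C₀ = D/Vd = 2420/117 ≈ 20.684 mcg/mL.
Before the 6th dose, 5 doses have been given. Superposition: Cmin = C₀·(f + f² + … + f^5).
≈ 20.684 × (0.3819 + 0.1458 + 0.0557 + 0.0213 + 0.0081) ≈ 20.684 × 0.6128 ≈ 12.675 mcg/mL.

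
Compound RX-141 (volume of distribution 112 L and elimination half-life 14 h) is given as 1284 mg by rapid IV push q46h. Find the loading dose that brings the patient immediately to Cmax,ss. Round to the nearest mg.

f = (1/2)^(46/14) ≈ 0.102542; accumulation ratio R = 1/(1−f) ≈ 1.11426.
Loading dose to hit Cmax,ss on first dose: D_load = D_maint·R ≈ 1284 × 1.11426 ≈ 1430.71 mg.

1431 mg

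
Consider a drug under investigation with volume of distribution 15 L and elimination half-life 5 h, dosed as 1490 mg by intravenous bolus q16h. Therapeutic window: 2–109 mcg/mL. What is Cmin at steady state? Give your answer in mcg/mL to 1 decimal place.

12.1 mcg/mL

τ/t½ = 16/5 ≈ 3.2, so fraction remaining f = (1/2)^(16/5) ≈ 0.1088.
Accumulation ratio R = 1/(1 − f) ≈ 1/0.8912 ≈ 1.1221.
Each bolus raises the concentration by D/Vd = 1490/15 ≈ 99.333 mcg/mL.
Cmax,ss = C₀/(1 − f) ≈ 99.333/0.8912 ≈ 111.460 mcg/mL.
Steady-state trough Cmin,ss = Cmax,ss·f ≈ 111.460 × 0.1088 ≈ 12.127 mcg/mL.
Trough 12.1 mcg/mL vs MEC 2 mcg/mL: adequate.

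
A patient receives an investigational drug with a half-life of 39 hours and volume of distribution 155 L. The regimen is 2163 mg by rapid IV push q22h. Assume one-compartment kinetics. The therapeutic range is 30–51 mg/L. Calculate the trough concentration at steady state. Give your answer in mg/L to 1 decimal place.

29.2 mg/L

k = ln2/t½ = ln2/39 ≈ 0.017773 h⁻¹; fraction remaining f = e^(−kτ) = e^(−0.017773×22) ≈ 0.6764.
Single-dose peak C₀ = D/Vd = 2163/155 ≈ 13.955 mg/L.
Steady-state trough Cmin,ss = C₀·f/(1−f) ≈ 13.955 × 0.6764/0.3236 ≈ 29.169 mg/L.
Trough 29.2 mg/L vs MEC 30 mg/L: subtherapeutic.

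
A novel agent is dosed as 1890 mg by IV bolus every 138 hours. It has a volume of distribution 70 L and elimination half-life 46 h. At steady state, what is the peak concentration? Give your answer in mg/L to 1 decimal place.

30.9 mg/L

τ = 138 h = 3 half-lives, so f = (1/2)^3 = 0.125.
At steady state, R = 1/(1 − 0.125) = 8/7.
Single-dose peak C₀ = D/Vd = 1890/70 = 27 mg/L.
Steady-state peak Cmax,ss = C₀·R = 27 × 8/7 ≈ 30.857 mg/L.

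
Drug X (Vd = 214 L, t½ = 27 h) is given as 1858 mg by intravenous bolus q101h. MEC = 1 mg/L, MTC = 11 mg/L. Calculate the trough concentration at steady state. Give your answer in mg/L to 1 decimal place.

Over one 101-h interval, 101/27 ≈ 3.7407 half-lives elapse, leaving f ≈ 0.0748 of each dose.
At steady state, accumulation factor R = 1/(1 − e^(−kτ)) ≈ 1.0808.
Single-dose peak C₀ = D/Vd = 1858/214 ≈ 8.682 mg/L.
Cmax,ss = C₀/(1 − f) ≈ 8.682/0.9252 ≈ 9.384 mg/L.
One interval later, Cmin,ss = Cmax,ss·e^(−kτ) ≈ 9.384 × 0.0748 ≈ 0.702 mg/L.
Trough 0.7 mg/L vs MEC 1 mg/L: subtherapeutic.

0.7 mg/L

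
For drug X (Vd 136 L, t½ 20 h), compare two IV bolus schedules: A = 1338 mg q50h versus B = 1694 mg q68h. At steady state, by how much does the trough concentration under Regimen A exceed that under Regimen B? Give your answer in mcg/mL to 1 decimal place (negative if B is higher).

0.8 mcg/mL

Regimen A: f = (1/2)^(50/20) ≈ 0.1768; Cmin,ss = (1338/136)·f/(1−f) ≈ 2.113 mcg/mL.
Regimen B: f = (1/2)^(68/20) ≈ 0.0947; Cmin,ss = (1694/136)·f/(1−f) ≈ 1.303 mcg/mL.
Difference ≈ 2.113 − 1.303 ≈ 0.810 mcg/mL.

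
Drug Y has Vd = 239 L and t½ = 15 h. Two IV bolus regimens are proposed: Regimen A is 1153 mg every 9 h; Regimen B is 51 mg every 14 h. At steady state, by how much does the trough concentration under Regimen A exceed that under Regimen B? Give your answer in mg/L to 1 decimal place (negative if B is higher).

9.1 mg/L

Regimen A: f = (1/2)^(9/15) ≈ 0.6598; Cmin,ss = (1153/239)·f/(1−f) ≈ 9.356 mg/L.
Regimen B: f = (1/2)^(14/15) ≈ 0.5236; Cmin,ss = (51/239)·f/(1−f) ≈ 0.235 mg/L.
Difference ≈ 9.356 − 0.235 ≈ 9.121 mg/L.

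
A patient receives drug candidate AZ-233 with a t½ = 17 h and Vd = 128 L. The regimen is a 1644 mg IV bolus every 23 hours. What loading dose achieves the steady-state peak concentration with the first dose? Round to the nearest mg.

f = (1/2)^(23/17) ≈ 0.391493; accumulation ratio R = 1/(1−f) ≈ 1.64337.
Loading dose to hit Cmax,ss on first dose: D_load = D_maint·R ≈ 1644 × 1.64337 ≈ 2701.70 mg.

2702 mg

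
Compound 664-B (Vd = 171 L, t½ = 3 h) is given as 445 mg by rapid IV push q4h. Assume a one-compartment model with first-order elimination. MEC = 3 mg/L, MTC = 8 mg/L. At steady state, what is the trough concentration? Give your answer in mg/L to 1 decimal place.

1.7 mg/L

Over one 4-h interval, 4/3 ≈ 1.3333 half-lives elapse, leaving f ≈ 0.3969 of each dose.
At steady state, accumulation factor R = 1/(1 − e^(−kτ)) ≈ 1.6581.
Each bolus raises the concentration by D/Vd = 445/171 ≈ 2.602 mg/L.
Cmax,ss = C₀/(1 − f) ≈ 2.602/0.6031 ≈ 4.314 mg/L.
Steady-state trough Cmin,ss = Cmax,ss·f ≈ 4.314 × 0.3969 ≈ 1.712 mg/L.
Trough 1.7 mg/L vs MEC 3 mg/L: subtherapeutic.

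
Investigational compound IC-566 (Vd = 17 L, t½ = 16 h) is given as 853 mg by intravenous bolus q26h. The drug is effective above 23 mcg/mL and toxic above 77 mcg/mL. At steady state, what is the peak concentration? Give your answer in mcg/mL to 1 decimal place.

74.2 mcg/mL

Over one 26-h interval, 26/16 ≈ 1.625 half-lives elapse, leaving f ≈ 0.3242 of each dose.
At steady state, accumulation factor R = 1/(1 − e^(−kτ)) ≈ 1.4797.
Single-dose peak C₀ = D/Vd = 853/17 ≈ 50.176 mcg/mL.
Cmax,ss = C₀/(1 − f) ≈ 50.176/0.6758 ≈ 74.247 mcg/mL.
Peak 74.2 mcg/mL vs MTC 77 mcg/mL: below toxic threshold.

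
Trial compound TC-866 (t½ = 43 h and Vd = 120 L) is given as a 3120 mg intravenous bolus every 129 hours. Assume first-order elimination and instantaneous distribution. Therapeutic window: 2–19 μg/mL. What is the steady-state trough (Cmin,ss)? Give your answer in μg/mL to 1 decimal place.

3.7 μg/mL

The dosing interval is 3 half-lives, so f = 2^(−3) = 0.125.
At steady state, R = 1/(1 − 0.125) = 8/7.
Single-dose peak C₀ = D/Vd = 3120/120 = 26 μg/mL.
Steady-state peak Cmax,ss = C₀·R = 26 × 8/7 ≈ 29.714 μg/mL.
Steady-state trough Cmin,ss = Cmax,ss·f ≈ 29.714 × 0.125 ≈ 3.714 μg/mL.
Trough 3.7 μg/mL vs MEC 2 μg/mL: adequate.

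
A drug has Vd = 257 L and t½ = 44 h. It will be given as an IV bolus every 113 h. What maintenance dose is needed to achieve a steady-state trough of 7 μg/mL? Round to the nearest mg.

τ/t½ = 113/44 ≈ 2.5682, so f = (1/2)^(113/44) ≈ 0.168617.
Cmin,ss = (D/Vd)·f/(1−f), so D = Cmin,ss·Vd·(1−f)/f.
D = 7 × 257 × (1−f)/f ≈ 7 × 257 × 4.93060 ≈ 8870.15 mg.

8870 mg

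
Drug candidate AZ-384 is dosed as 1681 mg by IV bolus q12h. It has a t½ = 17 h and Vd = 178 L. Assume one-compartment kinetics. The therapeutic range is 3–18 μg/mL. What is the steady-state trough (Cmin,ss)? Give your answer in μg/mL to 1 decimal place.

τ/t½ = 12/17 ≈ 0.70588, so fraction remaining f = (1/2)^(12/17) ≈ 0.6131.
Accumulation ratio R = 1/(1 − f) ≈ 1/0.3869 ≈ 2.5846.
Single-dose peak C₀ = D/Vd = 1681/178 ≈ 9.444 μg/mL.
Cmax,ss = C₀/(1 − f) ≈ 9.444/0.3869 ≈ 24.409 μg/mL.
Steady-state trough Cmin,ss = Cmax,ss·f ≈ 24.409 × 0.6131 ≈ 14.965 μg/mL.
Trough 15.0 μg/mL vs MEC 3 μg/mL: adequate.

15.0 μg/mL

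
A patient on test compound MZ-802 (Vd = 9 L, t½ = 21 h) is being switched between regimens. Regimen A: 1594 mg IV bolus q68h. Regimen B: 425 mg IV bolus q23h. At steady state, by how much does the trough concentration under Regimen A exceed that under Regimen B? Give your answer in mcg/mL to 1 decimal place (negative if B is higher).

-20.6 mcg/mL

Regimen A: f = (1/2)^(68/21) ≈ 0.1060; Cmin,ss = (1594/9)·f/(1−f) ≈ 21.000 mcg/mL.
Regimen B: f = (1/2)^(23/21) ≈ 0.4681; Cmin,ss = (425/9)·f/(1−f) ≈ 41.558 mcg/mL.
Difference ≈ 21.000 − 41.558 ≈ -20.558 mcg/mL.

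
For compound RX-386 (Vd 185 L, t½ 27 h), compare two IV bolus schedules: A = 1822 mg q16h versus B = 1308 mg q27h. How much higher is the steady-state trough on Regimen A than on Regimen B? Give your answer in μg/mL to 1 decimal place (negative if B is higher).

Regimen A: f = (1/2)^(16/27) ≈ 0.6632; Cmin,ss = (1822/185)·f/(1−f) ≈ 19.393 μg/mL.
Regimen B: f = (1/2)^(27/27) ≈ 0.5000; Cmin,ss = (1308/185)·f/(1−f) ≈ 7.070 μg/mL.
Difference ≈ 19.393 − 7.070 ≈ 12.323 μg/mL.

12.3 μg/mL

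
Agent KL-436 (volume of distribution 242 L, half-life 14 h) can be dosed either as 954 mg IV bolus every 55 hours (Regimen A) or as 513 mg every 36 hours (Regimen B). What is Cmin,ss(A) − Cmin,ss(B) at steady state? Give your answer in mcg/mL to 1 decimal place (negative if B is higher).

Regimen A: f = (1/2)^(55/14) ≈ 0.0657; Cmin,ss = (954/242)·f/(1−f) ≈ 0.277 mcg/mL.
Regimen B: f = (1/2)^(36/14) ≈ 0.1682; Cmin,ss = (513/242)·f/(1−f) ≈ 0.429 mcg/mL.
Difference ≈ 0.277 − 0.429 ≈ -0.152 mcg/mL.

-0.2 mcg/mL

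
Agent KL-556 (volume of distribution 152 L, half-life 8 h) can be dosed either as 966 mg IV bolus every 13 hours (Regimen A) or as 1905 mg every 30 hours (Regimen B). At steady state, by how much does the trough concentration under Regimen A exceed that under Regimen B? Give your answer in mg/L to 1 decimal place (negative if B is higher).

Regimen A: f = (1/2)^(13/8) ≈ 0.3242; Cmin,ss = (966/152)·f/(1−f) ≈ 3.049 mg/L.
Regimen B: f = (1/2)^(30/8) ≈ 0.0743; Cmin,ss = (1905/152)·f/(1−f) ≈ 1.006 mg/L.
Difference ≈ 3.049 − 1.006 ≈ 2.043 mg/L.

2.0 mg/L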